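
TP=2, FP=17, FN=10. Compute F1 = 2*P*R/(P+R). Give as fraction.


F1 = 2 * P * R / (P + R)
P = TP/(TP+FP) = 2/19 = 2/19
R = TP/(TP+FN) = 2/12 = 1/6
2 * P * R = 2 * 2/19 * 1/6 = 2/57
P + R = 2/19 + 1/6 = 31/114
F1 = 2/57 / 31/114 = 4/31

4/31


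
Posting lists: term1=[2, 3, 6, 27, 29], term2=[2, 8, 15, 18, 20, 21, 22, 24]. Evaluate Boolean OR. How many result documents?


Boolean OR: find union of posting lists
term1 docs: [2, 3, 6, 27, 29]
term2 docs: [2, 8, 15, 18, 20, 21, 22, 24]
Union: [2, 3, 6, 8, 15, 18, 20, 21, 22, 24, 27, 29]
|union| = 12

12


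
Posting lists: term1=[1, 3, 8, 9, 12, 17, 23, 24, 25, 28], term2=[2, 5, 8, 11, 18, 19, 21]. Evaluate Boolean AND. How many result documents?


Boolean AND: find intersection of posting lists
term1 docs: [1, 3, 8, 9, 12, 17, 23, 24, 25, 28]
term2 docs: [2, 5, 8, 11, 18, 19, 21]
Intersection: [8]
|intersection| = 1

1


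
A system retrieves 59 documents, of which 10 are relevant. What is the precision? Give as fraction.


Precision = relevant_retrieved / total_retrieved
= 10 / 59
= 10 / (10 + 49)
= 10/59

10/59


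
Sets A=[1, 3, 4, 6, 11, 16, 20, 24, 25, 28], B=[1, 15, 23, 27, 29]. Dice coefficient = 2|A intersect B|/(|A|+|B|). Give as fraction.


A intersect B = [1]
|A intersect B| = 1
|A| = 10, |B| = 5
Dice = 2*1 / (10+5)
= 2 / 15 = 2/15

2/15


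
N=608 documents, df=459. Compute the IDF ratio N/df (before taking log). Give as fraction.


IDF ratio = N / df
= 608 / 459
= 608/459

608/459


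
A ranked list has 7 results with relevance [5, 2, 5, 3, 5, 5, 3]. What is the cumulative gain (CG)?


Cumulative Gain = sum of relevance scores
Position 1: rel=5, running sum=5
Position 2: rel=2, running sum=7
Position 3: rel=5, running sum=12
Position 4: rel=3, running sum=15
Position 5: rel=5, running sum=20
Position 6: rel=5, running sum=25
Position 7: rel=3, running sum=28
CG = 28

28


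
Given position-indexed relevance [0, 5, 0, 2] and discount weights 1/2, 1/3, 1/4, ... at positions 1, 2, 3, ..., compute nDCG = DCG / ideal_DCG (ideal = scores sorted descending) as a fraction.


Position discount weights w_i = 1/(i+1) for i=1..4:
Weights = [1/2, 1/3, 1/4, 1/5]
Actual relevance: [0, 5, 0, 2]
DCG = 0/2 + 5/3 + 0/4 + 2/5 = 31/15
Ideal relevance (sorted desc): [5, 2, 0, 0]
Ideal DCG = 5/2 + 2/3 + 0/4 + 0/5 = 19/6
nDCG = DCG / ideal_DCG = 31/15 / 19/6 = 62/95

62/95


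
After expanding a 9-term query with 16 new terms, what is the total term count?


Original terms: 9
Expansion terms: 16
Total = 9 + 16 = 25

25


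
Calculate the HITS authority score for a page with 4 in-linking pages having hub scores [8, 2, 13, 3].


Authority = sum of hub scores of in-linkers
In-link 1: hub score = 8
In-link 2: hub score = 2
In-link 3: hub score = 13
In-link 4: hub score = 3
Authority = 8 + 2 + 13 + 3 = 26

26


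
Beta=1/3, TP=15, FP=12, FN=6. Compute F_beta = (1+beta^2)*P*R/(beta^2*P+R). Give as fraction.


P = TP/(TP+FP) = 15/27 = 5/9
R = TP/(TP+FN) = 15/21 = 5/7
beta^2 = 1/3^2 = 1/9
(1 + beta^2) = 10/9
Numerator = (1+beta^2)*P*R = 250/567
Denominator = beta^2*P + R = 5/81 + 5/7 = 440/567
F_beta = 25/44

25/44


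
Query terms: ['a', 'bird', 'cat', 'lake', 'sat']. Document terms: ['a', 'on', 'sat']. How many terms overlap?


Query terms: ['a', 'bird', 'cat', 'lake', 'sat']
Document terms: ['a', 'on', 'sat']
Common terms: ['a', 'sat']
Overlap count = 2

2


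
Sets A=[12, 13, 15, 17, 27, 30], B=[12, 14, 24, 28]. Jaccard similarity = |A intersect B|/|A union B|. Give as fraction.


A intersect B = [12]
|A intersect B| = 1
A union B = [12, 13, 14, 15, 17, 24, 27, 28, 30]
|A union B| = 9
Jaccard = 1/9 = 1/9

1/9


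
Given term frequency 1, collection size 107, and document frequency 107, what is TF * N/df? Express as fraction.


TF * (N/df)
= 1 * (107/107)
= 1 * 1
= 1

1


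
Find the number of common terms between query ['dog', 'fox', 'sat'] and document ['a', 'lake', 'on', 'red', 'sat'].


Query terms: ['dog', 'fox', 'sat']
Document terms: ['a', 'lake', 'on', 'red', 'sat']
Common terms: ['sat']
Overlap count = 1

1


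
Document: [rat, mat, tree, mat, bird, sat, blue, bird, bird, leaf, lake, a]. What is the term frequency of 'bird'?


Document has 12 words
Scanning for 'bird':
Found at positions: [4, 7, 8]
Count = 3

3


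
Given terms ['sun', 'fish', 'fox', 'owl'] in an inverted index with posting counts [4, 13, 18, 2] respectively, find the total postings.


Summing posting list sizes:
'sun': 4 postings
'fish': 13 postings
'fox': 18 postings
'owl': 2 postings
Total = 4 + 13 + 18 + 2 = 37

37


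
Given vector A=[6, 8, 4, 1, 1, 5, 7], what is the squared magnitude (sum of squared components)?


|A|^2 = sum of squared components
A[0]^2 = 6^2 = 36
A[1]^2 = 8^2 = 64
A[2]^2 = 4^2 = 16
A[3]^2 = 1^2 = 1
A[4]^2 = 1^2 = 1
A[5]^2 = 5^2 = 25
A[6]^2 = 7^2 = 49
Sum = 36 + 64 + 16 + 1 + 1 + 25 + 49 = 192

192


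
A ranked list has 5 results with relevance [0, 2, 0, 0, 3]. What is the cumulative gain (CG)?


Cumulative Gain = sum of relevance scores
Position 1: rel=0, running sum=0
Position 2: rel=2, running sum=2
Position 3: rel=0, running sum=2
Position 4: rel=0, running sum=2
Position 5: rel=3, running sum=5
CG = 5

5


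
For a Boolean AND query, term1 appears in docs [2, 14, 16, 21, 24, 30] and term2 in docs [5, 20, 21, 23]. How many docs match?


Boolean AND: find intersection of posting lists
term1 docs: [2, 14, 16, 21, 24, 30]
term2 docs: [5, 20, 21, 23]
Intersection: [21]
|intersection| = 1

1


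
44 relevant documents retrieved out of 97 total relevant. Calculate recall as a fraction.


Recall = retrieved_relevant / total_relevant
= 44 / 97
= 44 / (44 + 53)
= 44/97

44/97


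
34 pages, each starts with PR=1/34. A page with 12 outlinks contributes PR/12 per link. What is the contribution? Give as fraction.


Initial PR = 1/34 = 1/34
Outlinks = 12
Contribution per link = PR / outlinks
= 1/34 / 12
= 1/408

1/408


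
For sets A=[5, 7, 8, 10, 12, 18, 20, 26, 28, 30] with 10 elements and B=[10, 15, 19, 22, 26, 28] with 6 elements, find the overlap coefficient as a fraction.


A intersect B = [10, 26, 28]
|A intersect B| = 3
min(|A|, |B|) = min(10, 6) = 6
Overlap = 3 / 6 = 1/2

1/2


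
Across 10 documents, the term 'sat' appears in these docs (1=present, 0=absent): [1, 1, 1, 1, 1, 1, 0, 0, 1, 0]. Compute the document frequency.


Checking each document for 'sat':
Doc 1: present
Doc 2: present
Doc 3: present
Doc 4: present
Doc 5: present
Doc 6: present
Doc 7: absent
Doc 8: absent
Doc 9: present
Doc 10: absent
df = sum of presences = 1 + 1 + 1 + 1 + 1 + 1 + 0 + 0 + 1 + 0 = 7

7


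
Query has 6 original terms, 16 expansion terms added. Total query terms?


Original terms: 6
Expansion terms: 16
Total = 6 + 16 = 22

22


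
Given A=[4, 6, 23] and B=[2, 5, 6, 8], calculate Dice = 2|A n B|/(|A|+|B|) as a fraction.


A intersect B = [6]
|A intersect B| = 1
|A| = 3, |B| = 4
Dice = 2*1 / (3+4)
= 2 / 7 = 2/7

2/7


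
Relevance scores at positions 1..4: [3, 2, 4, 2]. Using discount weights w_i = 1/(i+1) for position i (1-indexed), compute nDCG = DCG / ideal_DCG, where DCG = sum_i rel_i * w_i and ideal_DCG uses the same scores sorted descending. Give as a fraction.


Position discount weights w_i = 1/(i+1) for i=1..4:
Weights = [1/2, 1/3, 1/4, 1/5]
Actual relevance: [3, 2, 4, 2]
DCG = 3/2 + 2/3 + 4/4 + 2/5 = 107/30
Ideal relevance (sorted desc): [4, 3, 2, 2]
Ideal DCG = 4/2 + 3/3 + 2/4 + 2/5 = 39/10
nDCG = DCG / ideal_DCG = 107/30 / 39/10 = 107/117

107/117


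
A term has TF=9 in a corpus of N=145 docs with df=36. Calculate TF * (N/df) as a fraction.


TF * (N/df)
= 9 * (145/36)
= 9 * 145/36
= 145/4

145/4


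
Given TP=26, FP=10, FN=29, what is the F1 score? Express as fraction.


F1 = 2 * P * R / (P + R)
P = TP/(TP+FP) = 26/36 = 13/18
R = TP/(TP+FN) = 26/55 = 26/55
2 * P * R = 2 * 13/18 * 26/55 = 338/495
P + R = 13/18 + 26/55 = 1183/990
F1 = 338/495 / 1183/990 = 4/7

4/7


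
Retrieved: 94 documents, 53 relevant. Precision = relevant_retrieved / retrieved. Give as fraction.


Precision = relevant_retrieved / total_retrieved
= 53 / 94
= 53 / (53 + 41)
= 53/94

53/94


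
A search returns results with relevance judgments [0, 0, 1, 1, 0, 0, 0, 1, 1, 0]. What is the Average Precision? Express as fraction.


Computing P@k for each relevant position:
Position 1: not relevant
Position 2: not relevant
Position 3: relevant, P@3 = 1/3 = 1/3
Position 4: relevant, P@4 = 2/4 = 1/2
Position 5: not relevant
Position 6: not relevant
Position 7: not relevant
Position 8: relevant, P@8 = 3/8 = 3/8
Position 9: relevant, P@9 = 4/9 = 4/9
Position 10: not relevant
Sum of P@k = 1/3 + 1/2 + 3/8 + 4/9 = 119/72
AP = 119/72 / 4 = 119/288

119/288


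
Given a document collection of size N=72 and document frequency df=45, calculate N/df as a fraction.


IDF ratio = N / df
= 72 / 45
= 8/5

8/5


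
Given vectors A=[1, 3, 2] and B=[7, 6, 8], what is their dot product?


Dot product = sum of element-wise products
A[0]*B[0] = 1*7 = 7
A[1]*B[1] = 3*6 = 18
A[2]*B[2] = 2*8 = 16
Sum = 7 + 18 + 16 = 41

41


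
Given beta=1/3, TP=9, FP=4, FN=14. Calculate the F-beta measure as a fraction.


P = TP/(TP+FP) = 9/13 = 9/13
R = TP/(TP+FN) = 9/23 = 9/23
beta^2 = 1/3^2 = 1/9
(1 + beta^2) = 10/9
Numerator = (1+beta^2)*P*R = 90/299
Denominator = beta^2*P + R = 1/13 + 9/23 = 140/299
F_beta = 9/14

9/14


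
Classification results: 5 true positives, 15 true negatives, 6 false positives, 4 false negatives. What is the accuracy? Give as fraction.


Accuracy = (TP + TN) / (TP + TN + FP + FN)
TP + TN = 5 + 15 = 20
Total = 5 + 15 + 6 + 4 = 30
Accuracy = 20 / 30 = 2/3

2/3


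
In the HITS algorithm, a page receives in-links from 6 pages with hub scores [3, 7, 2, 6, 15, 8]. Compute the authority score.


Authority = sum of hub scores of in-linkers
In-link 1: hub score = 3
In-link 2: hub score = 7
In-link 3: hub score = 2
In-link 4: hub score = 6
In-link 5: hub score = 15
In-link 6: hub score = 8
Authority = 3 + 7 + 2 + 6 + 15 + 8 = 41

41


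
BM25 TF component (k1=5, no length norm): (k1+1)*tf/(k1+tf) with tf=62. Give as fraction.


BM25 TF component = (k1+1)*tf / (k1+tf)
k1 = 5, tf = 62
Numerator = (5+1)*62 = 372
Denominator = 5 + 62 = 67
= 372/67 = 372/67

372/67


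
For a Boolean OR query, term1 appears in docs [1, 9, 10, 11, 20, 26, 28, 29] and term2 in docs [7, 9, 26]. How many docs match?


Boolean OR: find union of posting lists
term1 docs: [1, 9, 10, 11, 20, 26, 28, 29]
term2 docs: [7, 9, 26]
Union: [1, 7, 9, 10, 11, 20, 26, 28, 29]
|union| = 9

9


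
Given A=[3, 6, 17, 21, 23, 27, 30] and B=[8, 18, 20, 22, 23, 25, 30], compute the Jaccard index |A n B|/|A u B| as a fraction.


A intersect B = [23, 30]
|A intersect B| = 2
A union B = [3, 6, 8, 17, 18, 20, 21, 22, 23, 25, 27, 30]
|A union B| = 12
Jaccard = 2/12 = 1/6

1/6


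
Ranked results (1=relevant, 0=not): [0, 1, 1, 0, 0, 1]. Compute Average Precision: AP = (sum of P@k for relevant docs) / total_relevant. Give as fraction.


Computing P@k for each relevant position:
Position 1: not relevant
Position 2: relevant, P@2 = 1/2 = 1/2
Position 3: relevant, P@3 = 2/3 = 2/3
Position 4: not relevant
Position 5: not relevant
Position 6: relevant, P@6 = 3/6 = 1/2
Sum of P@k = 1/2 + 2/3 + 1/2 = 5/3
AP = 5/3 / 3 = 5/9

5/9


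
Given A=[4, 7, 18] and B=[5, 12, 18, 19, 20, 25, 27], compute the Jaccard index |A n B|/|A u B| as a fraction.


A intersect B = [18]
|A intersect B| = 1
A union B = [4, 5, 7, 12, 18, 19, 20, 25, 27]
|A union B| = 9
Jaccard = 1/9 = 1/9

1/9


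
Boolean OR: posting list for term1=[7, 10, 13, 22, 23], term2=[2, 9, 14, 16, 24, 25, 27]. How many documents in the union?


Boolean OR: find union of posting lists
term1 docs: [7, 10, 13, 22, 23]
term2 docs: [2, 9, 14, 16, 24, 25, 27]
Union: [2, 7, 9, 10, 13, 14, 16, 22, 23, 24, 25, 27]
|union| = 12

12


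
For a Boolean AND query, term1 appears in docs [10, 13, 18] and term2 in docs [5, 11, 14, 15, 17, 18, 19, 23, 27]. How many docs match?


Boolean AND: find intersection of posting lists
term1 docs: [10, 13, 18]
term2 docs: [5, 11, 14, 15, 17, 18, 19, 23, 27]
Intersection: [18]
|intersection| = 1

1


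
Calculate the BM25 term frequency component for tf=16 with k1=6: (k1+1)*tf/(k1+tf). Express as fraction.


BM25 TF component = (k1+1)*tf / (k1+tf)
k1 = 6, tf = 16
Numerator = (6+1)*16 = 112
Denominator = 6 + 16 = 22
= 112/22 = 56/11

56/11


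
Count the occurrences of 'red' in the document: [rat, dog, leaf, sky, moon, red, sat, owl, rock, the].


Document has 10 words
Scanning for 'red':
Found at positions: [5]
Count = 1

1


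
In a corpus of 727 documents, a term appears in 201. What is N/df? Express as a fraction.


IDF ratio = N / df
= 727 / 201
= 727/201

727/201


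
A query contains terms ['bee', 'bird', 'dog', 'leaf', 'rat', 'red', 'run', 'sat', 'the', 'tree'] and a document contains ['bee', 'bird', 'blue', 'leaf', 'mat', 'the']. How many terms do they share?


Query terms: ['bee', 'bird', 'dog', 'leaf', 'rat', 'red', 'run', 'sat', 'the', 'tree']
Document terms: ['bee', 'bird', 'blue', 'leaf', 'mat', 'the']
Common terms: ['bee', 'bird', 'leaf', 'the']
Overlap count = 4

4


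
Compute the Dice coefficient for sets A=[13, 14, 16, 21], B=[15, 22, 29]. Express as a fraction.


A intersect B = []
|A intersect B| = 0
|A| = 4, |B| = 3
Dice = 2*0 / (4+3)
= 0 / 7 = 0

0


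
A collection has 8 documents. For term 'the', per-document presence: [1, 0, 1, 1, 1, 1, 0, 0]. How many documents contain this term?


Checking each document for 'the':
Doc 1: present
Doc 2: absent
Doc 3: present
Doc 4: present
Doc 5: present
Doc 6: present
Doc 7: absent
Doc 8: absent
df = sum of presences = 1 + 0 + 1 + 1 + 1 + 1 + 0 + 0 = 5

5


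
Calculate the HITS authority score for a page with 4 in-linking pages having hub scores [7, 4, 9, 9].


Authority = sum of hub scores of in-linkers
In-link 1: hub score = 7
In-link 2: hub score = 4
In-link 3: hub score = 9
In-link 4: hub score = 9
Authority = 7 + 4 + 9 + 9 = 29

29


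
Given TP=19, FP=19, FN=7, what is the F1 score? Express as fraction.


F1 = 2 * P * R / (P + R)
P = TP/(TP+FP) = 19/38 = 1/2
R = TP/(TP+FN) = 19/26 = 19/26
2 * P * R = 2 * 1/2 * 19/26 = 19/26
P + R = 1/2 + 19/26 = 16/13
F1 = 19/26 / 16/13 = 19/32

19/32


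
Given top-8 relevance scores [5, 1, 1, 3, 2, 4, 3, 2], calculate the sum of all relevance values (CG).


Cumulative Gain = sum of relevance scores
Position 1: rel=5, running sum=5
Position 2: rel=1, running sum=6
Position 3: rel=1, running sum=7
Position 4: rel=3, running sum=10
Position 5: rel=2, running sum=12
Position 6: rel=4, running sum=16
Position 7: rel=3, running sum=19
Position 8: rel=2, running sum=21
CG = 21

21


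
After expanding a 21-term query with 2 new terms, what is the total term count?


Original terms: 21
Expansion terms: 2
Total = 21 + 2 = 23

23


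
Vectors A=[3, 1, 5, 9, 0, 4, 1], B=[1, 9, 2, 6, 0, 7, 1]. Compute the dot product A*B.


Dot product = sum of element-wise products
A[0]*B[0] = 3*1 = 3
A[1]*B[1] = 1*9 = 9
A[2]*B[2] = 5*2 = 10
A[3]*B[3] = 9*6 = 54
A[4]*B[4] = 0*0 = 0
A[5]*B[5] = 4*7 = 28
A[6]*B[6] = 1*1 = 1
Sum = 3 + 9 + 10 + 54 + 0 + 28 + 1 = 105

105


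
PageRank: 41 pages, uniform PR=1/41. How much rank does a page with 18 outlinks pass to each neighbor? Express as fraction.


Initial PR = 1/41 = 1/41
Outlinks = 18
Contribution per link = PR / outlinks
= 1/41 / 18
= 1/738

1/738


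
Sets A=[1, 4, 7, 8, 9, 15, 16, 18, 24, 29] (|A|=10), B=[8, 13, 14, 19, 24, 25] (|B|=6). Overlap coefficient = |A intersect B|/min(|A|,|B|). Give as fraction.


A intersect B = [8, 24]
|A intersect B| = 2
min(|A|, |B|) = min(10, 6) = 6
Overlap = 2 / 6 = 1/3

1/3


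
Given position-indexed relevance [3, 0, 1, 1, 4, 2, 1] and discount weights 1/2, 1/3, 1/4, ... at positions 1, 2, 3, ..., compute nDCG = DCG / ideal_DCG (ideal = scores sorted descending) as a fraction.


Position discount weights w_i = 1/(i+1) for i=1..7:
Weights = [1/2, 1/3, 1/4, 1/5, 1/6, 1/7, 1/8]
Actual relevance: [3, 0, 1, 1, 4, 2, 1]
DCG = 3/2 + 0/3 + 1/4 + 1/5 + 4/6 + 2/7 + 1/8 = 2543/840
Ideal relevance (sorted desc): [4, 3, 2, 1, 1, 1, 0]
Ideal DCG = 4/2 + 3/3 + 2/4 + 1/5 + 1/6 + 1/7 + 0/8 = 421/105
nDCG = DCG / ideal_DCG = 2543/840 / 421/105 = 2543/3368

2543/3368


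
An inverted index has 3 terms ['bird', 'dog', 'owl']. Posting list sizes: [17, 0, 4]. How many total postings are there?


Summing posting list sizes:
'bird': 17 postings
'dog': 0 postings
'owl': 4 postings
Total = 17 + 0 + 4 = 21

21


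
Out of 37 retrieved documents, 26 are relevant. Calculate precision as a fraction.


Precision = relevant_retrieved / total_retrieved
= 26 / 37
= 26 / (26 + 11)
= 26/37

26/37


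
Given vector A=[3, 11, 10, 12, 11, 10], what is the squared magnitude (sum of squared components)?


|A|^2 = sum of squared components
A[0]^2 = 3^2 = 9
A[1]^2 = 11^2 = 121
A[2]^2 = 10^2 = 100
A[3]^2 = 12^2 = 144
A[4]^2 = 11^2 = 121
A[5]^2 = 10^2 = 100
Sum = 9 + 121 + 100 + 144 + 121 + 100 = 595

595


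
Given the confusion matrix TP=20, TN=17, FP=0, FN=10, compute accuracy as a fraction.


Accuracy = (TP + TN) / (TP + TN + FP + FN)
TP + TN = 20 + 17 = 37
Total = 20 + 17 + 0 + 10 = 47
Accuracy = 37 / 47 = 37/47

37/47


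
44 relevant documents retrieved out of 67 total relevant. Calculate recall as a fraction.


Recall = retrieved_relevant / total_relevant
= 44 / 67
= 44 / (44 + 23)
= 44/67

44/67


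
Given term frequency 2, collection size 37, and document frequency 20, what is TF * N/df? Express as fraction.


TF * (N/df)
= 2 * (37/20)
= 2 * 37/20
= 37/10

37/10


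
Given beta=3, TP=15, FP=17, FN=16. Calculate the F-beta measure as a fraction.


P = TP/(TP+FP) = 15/32 = 15/32
R = TP/(TP+FN) = 15/31 = 15/31
beta^2 = 3^2 = 9
(1 + beta^2) = 10
Numerator = (1+beta^2)*P*R = 1125/496
Denominator = beta^2*P + R = 135/32 + 15/31 = 4665/992
F_beta = 150/311

150/311


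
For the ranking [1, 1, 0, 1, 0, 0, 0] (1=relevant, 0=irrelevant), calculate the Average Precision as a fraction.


Computing P@k for each relevant position:
Position 1: relevant, P@1 = 1/1 = 1
Position 2: relevant, P@2 = 2/2 = 1
Position 3: not relevant
Position 4: relevant, P@4 = 3/4 = 3/4
Position 5: not relevant
Position 6: not relevant
Position 7: not relevant
Sum of P@k = 1 + 1 + 3/4 = 11/4
AP = 11/4 / 3 = 11/12

11/12


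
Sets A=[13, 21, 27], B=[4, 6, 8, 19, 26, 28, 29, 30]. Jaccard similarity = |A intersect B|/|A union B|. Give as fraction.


A intersect B = []
|A intersect B| = 0
A union B = [4, 6, 8, 13, 19, 21, 26, 27, 28, 29, 30]
|A union B| = 11
Jaccard = 0/11 = 0

0


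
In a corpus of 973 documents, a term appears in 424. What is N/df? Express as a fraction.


IDF ratio = N / df
= 973 / 424
= 973/424

973/424


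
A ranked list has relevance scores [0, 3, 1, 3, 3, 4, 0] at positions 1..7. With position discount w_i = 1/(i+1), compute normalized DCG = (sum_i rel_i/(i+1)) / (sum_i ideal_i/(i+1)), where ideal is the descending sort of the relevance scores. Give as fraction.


Position discount weights w_i = 1/(i+1) for i=1..7:
Weights = [1/2, 1/3, 1/4, 1/5, 1/6, 1/7, 1/8]
Actual relevance: [0, 3, 1, 3, 3, 4, 0]
DCG = 0/2 + 3/3 + 1/4 + 3/5 + 3/6 + 4/7 + 0/8 = 409/140
Ideal relevance (sorted desc): [4, 3, 3, 3, 1, 0, 0]
Ideal DCG = 4/2 + 3/3 + 3/4 + 3/5 + 1/6 + 0/7 + 0/8 = 271/60
nDCG = DCG / ideal_DCG = 409/140 / 271/60 = 1227/1897

1227/1897


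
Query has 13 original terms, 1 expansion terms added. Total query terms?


Original terms: 13
Expansion terms: 1
Total = 13 + 1 = 14

14


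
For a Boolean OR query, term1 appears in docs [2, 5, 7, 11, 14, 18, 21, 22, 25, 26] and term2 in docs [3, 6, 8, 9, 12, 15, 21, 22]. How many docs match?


Boolean OR: find union of posting lists
term1 docs: [2, 5, 7, 11, 14, 18, 21, 22, 25, 26]
term2 docs: [3, 6, 8, 9, 12, 15, 21, 22]
Union: [2, 3, 5, 6, 7, 8, 9, 11, 12, 14, 15, 18, 21, 22, 25, 26]
|union| = 16

16


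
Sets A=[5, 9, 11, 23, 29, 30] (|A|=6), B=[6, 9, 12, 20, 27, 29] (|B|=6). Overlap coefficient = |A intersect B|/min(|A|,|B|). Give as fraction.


A intersect B = [9, 29]
|A intersect B| = 2
min(|A|, |B|) = min(6, 6) = 6
Overlap = 2 / 6 = 1/3

1/3


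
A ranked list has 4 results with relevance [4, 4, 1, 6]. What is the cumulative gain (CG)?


Cumulative Gain = sum of relevance scores
Position 1: rel=4, running sum=4
Position 2: rel=4, running sum=8
Position 3: rel=1, running sum=9
Position 4: rel=6, running sum=15
CG = 15

15


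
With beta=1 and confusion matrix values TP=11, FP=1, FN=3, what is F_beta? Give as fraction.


P = TP/(TP+FP) = 11/12 = 11/12
R = TP/(TP+FN) = 11/14 = 11/14
beta^2 = 1^2 = 1
(1 + beta^2) = 2
Numerator = (1+beta^2)*P*R = 121/84
Denominator = beta^2*P + R = 11/12 + 11/14 = 143/84
F_beta = 11/13

11/13


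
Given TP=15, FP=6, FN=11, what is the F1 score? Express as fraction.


F1 = 2 * P * R / (P + R)
P = TP/(TP+FP) = 15/21 = 5/7
R = TP/(TP+FN) = 15/26 = 15/26
2 * P * R = 2 * 5/7 * 15/26 = 75/91
P + R = 5/7 + 15/26 = 235/182
F1 = 75/91 / 235/182 = 30/47

30/47


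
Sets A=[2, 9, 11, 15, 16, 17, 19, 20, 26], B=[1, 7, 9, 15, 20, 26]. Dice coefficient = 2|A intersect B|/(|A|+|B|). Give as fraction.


A intersect B = [9, 15, 20, 26]
|A intersect B| = 4
|A| = 9, |B| = 6
Dice = 2*4 / (9+6)
= 8 / 15 = 8/15

8/15


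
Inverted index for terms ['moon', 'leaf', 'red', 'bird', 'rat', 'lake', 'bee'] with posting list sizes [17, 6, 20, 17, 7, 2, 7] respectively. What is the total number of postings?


Summing posting list sizes:
'moon': 17 postings
'leaf': 6 postings
'red': 20 postings
'bird': 17 postings
'rat': 7 postings
'lake': 2 postings
'bee': 7 postings
Total = 17 + 6 + 20 + 17 + 7 + 2 + 7 = 76

76


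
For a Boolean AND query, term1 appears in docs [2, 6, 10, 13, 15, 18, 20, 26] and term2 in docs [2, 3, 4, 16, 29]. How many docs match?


Boolean AND: find intersection of posting lists
term1 docs: [2, 6, 10, 13, 15, 18, 20, 26]
term2 docs: [2, 3, 4, 16, 29]
Intersection: [2]
|intersection| = 1

1


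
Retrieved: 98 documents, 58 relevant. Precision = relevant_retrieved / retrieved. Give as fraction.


Precision = relevant_retrieved / total_retrieved
= 58 / 98
= 58 / (58 + 40)
= 29/49

29/49


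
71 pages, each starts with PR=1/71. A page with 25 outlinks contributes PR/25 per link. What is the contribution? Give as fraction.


Initial PR = 1/71 = 1/71
Outlinks = 25
Contribution per link = PR / outlinks
= 1/71 / 25
= 1/1775

1/1775


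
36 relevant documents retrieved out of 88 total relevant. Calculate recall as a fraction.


Recall = retrieved_relevant / total_relevant
= 36 / 88
= 36 / (36 + 52)
= 9/22

9/22


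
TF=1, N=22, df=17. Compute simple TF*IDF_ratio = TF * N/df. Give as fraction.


TF * (N/df)
= 1 * (22/17)
= 1 * 22/17
= 22/17

22/17


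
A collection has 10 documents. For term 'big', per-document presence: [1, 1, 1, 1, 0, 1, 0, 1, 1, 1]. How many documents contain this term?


Checking each document for 'big':
Doc 1: present
Doc 2: present
Doc 3: present
Doc 4: present
Doc 5: absent
Doc 6: present
Doc 7: absent
Doc 8: present
Doc 9: present
Doc 10: present
df = sum of presences = 1 + 1 + 1 + 1 + 0 + 1 + 0 + 1 + 1 + 1 = 8

8


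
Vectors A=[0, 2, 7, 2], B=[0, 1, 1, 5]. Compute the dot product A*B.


Dot product = sum of element-wise products
A[0]*B[0] = 0*0 = 0
A[1]*B[1] = 2*1 = 2
A[2]*B[2] = 7*1 = 7
A[3]*B[3] = 2*5 = 10
Sum = 0 + 2 + 7 + 10 = 19

19


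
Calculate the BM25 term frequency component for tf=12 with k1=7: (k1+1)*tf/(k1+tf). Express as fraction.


BM25 TF component = (k1+1)*tf / (k1+tf)
k1 = 7, tf = 12
Numerator = (7+1)*12 = 96
Denominator = 7 + 12 = 19
= 96/19 = 96/19

96/19


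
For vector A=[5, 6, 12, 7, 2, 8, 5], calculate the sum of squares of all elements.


|A|^2 = sum of squared components
A[0]^2 = 5^2 = 25
A[1]^2 = 6^2 = 36
A[2]^2 = 12^2 = 144
A[3]^2 = 7^2 = 49
A[4]^2 = 2^2 = 4
A[5]^2 = 8^2 = 64
A[6]^2 = 5^2 = 25
Sum = 25 + 36 + 144 + 49 + 4 + 64 + 25 = 347

347


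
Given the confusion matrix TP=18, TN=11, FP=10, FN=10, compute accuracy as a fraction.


Accuracy = (TP + TN) / (TP + TN + FP + FN)
TP + TN = 18 + 11 = 29
Total = 18 + 11 + 10 + 10 = 49
Accuracy = 29 / 49 = 29/49

29/49


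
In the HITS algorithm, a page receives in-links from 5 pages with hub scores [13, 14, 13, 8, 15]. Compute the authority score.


Authority = sum of hub scores of in-linkers
In-link 1: hub score = 13
In-link 2: hub score = 14
In-link 3: hub score = 13
In-link 4: hub score = 8
In-link 5: hub score = 15
Authority = 13 + 14 + 13 + 8 + 15 = 63

63


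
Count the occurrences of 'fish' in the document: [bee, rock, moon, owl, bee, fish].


Document has 6 words
Scanning for 'fish':
Found at positions: [5]
Count = 1

1


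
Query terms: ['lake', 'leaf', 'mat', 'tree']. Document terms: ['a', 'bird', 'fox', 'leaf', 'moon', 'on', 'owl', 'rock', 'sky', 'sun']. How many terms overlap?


Query terms: ['lake', 'leaf', 'mat', 'tree']
Document terms: ['a', 'bird', 'fox', 'leaf', 'moon', 'on', 'owl', 'rock', 'sky', 'sun']
Common terms: ['leaf']
Overlap count = 1

1


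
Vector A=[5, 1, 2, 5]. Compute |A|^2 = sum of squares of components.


|A|^2 = sum of squared components
A[0]^2 = 5^2 = 25
A[1]^2 = 1^2 = 1
A[2]^2 = 2^2 = 4
A[3]^2 = 5^2 = 25
Sum = 25 + 1 + 4 + 25 = 55

55


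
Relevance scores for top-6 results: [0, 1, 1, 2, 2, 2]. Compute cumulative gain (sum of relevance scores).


Cumulative Gain = sum of relevance scores
Position 1: rel=0, running sum=0
Position 2: rel=1, running sum=1
Position 3: rel=1, running sum=2
Position 4: rel=2, running sum=4
Position 5: rel=2, running sum=6
Position 6: rel=2, running sum=8
CG = 8

8


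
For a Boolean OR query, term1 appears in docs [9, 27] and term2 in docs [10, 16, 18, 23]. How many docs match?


Boolean OR: find union of posting lists
term1 docs: [9, 27]
term2 docs: [10, 16, 18, 23]
Union: [9, 10, 16, 18, 23, 27]
|union| = 6

6


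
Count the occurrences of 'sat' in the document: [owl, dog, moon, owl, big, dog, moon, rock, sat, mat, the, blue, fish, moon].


Document has 14 words
Scanning for 'sat':
Found at positions: [8]
Count = 1

1


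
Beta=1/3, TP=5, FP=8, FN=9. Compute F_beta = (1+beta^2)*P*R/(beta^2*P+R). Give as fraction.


P = TP/(TP+FP) = 5/13 = 5/13
R = TP/(TP+FN) = 5/14 = 5/14
beta^2 = 1/3^2 = 1/9
(1 + beta^2) = 10/9
Numerator = (1+beta^2)*P*R = 125/819
Denominator = beta^2*P + R = 5/117 + 5/14 = 655/1638
F_beta = 50/131

50/131


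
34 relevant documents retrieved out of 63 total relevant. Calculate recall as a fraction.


Recall = retrieved_relevant / total_relevant
= 34 / 63
= 34 / (34 + 29)
= 34/63

34/63


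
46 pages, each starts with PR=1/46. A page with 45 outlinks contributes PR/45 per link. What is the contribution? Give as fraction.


Initial PR = 1/46 = 1/46
Outlinks = 45
Contribution per link = PR / outlinks
= 1/46 / 45
= 1/2070

1/2070


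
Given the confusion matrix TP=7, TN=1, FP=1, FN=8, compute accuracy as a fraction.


Accuracy = (TP + TN) / (TP + TN + FP + FN)
TP + TN = 7 + 1 = 8
Total = 7 + 1 + 1 + 8 = 17
Accuracy = 8 / 17 = 8/17

8/17


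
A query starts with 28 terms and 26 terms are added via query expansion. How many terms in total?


Original terms: 28
Expansion terms: 26
Total = 28 + 26 = 54

54


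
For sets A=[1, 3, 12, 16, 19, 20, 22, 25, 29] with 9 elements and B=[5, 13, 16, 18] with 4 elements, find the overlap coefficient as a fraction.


A intersect B = [16]
|A intersect B| = 1
min(|A|, |B|) = min(9, 4) = 4
Overlap = 1 / 4 = 1/4

1/4


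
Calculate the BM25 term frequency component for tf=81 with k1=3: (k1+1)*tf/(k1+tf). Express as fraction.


BM25 TF component = (k1+1)*tf / (k1+tf)
k1 = 3, tf = 81
Numerator = (3+1)*81 = 324
Denominator = 3 + 81 = 84
= 324/84 = 27/7

27/7


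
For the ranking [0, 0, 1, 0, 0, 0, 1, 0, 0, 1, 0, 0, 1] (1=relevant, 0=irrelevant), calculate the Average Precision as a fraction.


Computing P@k for each relevant position:
Position 1: not relevant
Position 2: not relevant
Position 3: relevant, P@3 = 1/3 = 1/3
Position 4: not relevant
Position 5: not relevant
Position 6: not relevant
Position 7: relevant, P@7 = 2/7 = 2/7
Position 8: not relevant
Position 9: not relevant
Position 10: relevant, P@10 = 3/10 = 3/10
Position 11: not relevant
Position 12: not relevant
Position 13: relevant, P@13 = 4/13 = 4/13
Sum of P@k = 1/3 + 2/7 + 3/10 + 4/13 = 3349/2730
AP = 3349/2730 / 4 = 3349/10920

3349/10920


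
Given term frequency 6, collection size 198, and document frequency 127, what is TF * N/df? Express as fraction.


TF * (N/df)
= 6 * (198/127)
= 6 * 198/127
= 1188/127

1188/127


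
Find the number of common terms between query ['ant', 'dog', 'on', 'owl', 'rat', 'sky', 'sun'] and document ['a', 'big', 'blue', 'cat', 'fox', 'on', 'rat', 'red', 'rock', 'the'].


Query terms: ['ant', 'dog', 'on', 'owl', 'rat', 'sky', 'sun']
Document terms: ['a', 'big', 'blue', 'cat', 'fox', 'on', 'rat', 'red', 'rock', 'the']
Common terms: ['on', 'rat']
Overlap count = 2

2


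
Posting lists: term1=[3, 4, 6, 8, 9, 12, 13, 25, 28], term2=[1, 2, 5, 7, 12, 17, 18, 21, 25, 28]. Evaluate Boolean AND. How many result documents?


Boolean AND: find intersection of posting lists
term1 docs: [3, 4, 6, 8, 9, 12, 13, 25, 28]
term2 docs: [1, 2, 5, 7, 12, 17, 18, 21, 25, 28]
Intersection: [12, 25, 28]
|intersection| = 3

3


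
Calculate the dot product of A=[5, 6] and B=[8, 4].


Dot product = sum of element-wise products
A[0]*B[0] = 5*8 = 40
A[1]*B[1] = 6*4 = 24
Sum = 40 + 24 = 64

64


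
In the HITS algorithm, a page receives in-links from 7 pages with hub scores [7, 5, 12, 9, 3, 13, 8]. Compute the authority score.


Authority = sum of hub scores of in-linkers
In-link 1: hub score = 7
In-link 2: hub score = 5
In-link 3: hub score = 12
In-link 4: hub score = 9
In-link 5: hub score = 3
In-link 6: hub score = 13
In-link 7: hub score = 8
Authority = 7 + 5 + 12 + 9 + 3 + 13 + 8 = 57

57


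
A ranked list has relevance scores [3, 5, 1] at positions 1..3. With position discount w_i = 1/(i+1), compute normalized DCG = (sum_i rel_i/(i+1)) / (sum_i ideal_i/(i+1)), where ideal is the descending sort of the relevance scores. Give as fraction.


Position discount weights w_i = 1/(i+1) for i=1..3:
Weights = [1/2, 1/3, 1/4]
Actual relevance: [3, 5, 1]
DCG = 3/2 + 5/3 + 1/4 = 41/12
Ideal relevance (sorted desc): [5, 3, 1]
Ideal DCG = 5/2 + 3/3 + 1/4 = 15/4
nDCG = DCG / ideal_DCG = 41/12 / 15/4 = 41/45

41/45


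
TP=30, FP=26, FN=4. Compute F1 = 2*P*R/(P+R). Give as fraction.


F1 = 2 * P * R / (P + R)
P = TP/(TP+FP) = 30/56 = 15/28
R = TP/(TP+FN) = 30/34 = 15/17
2 * P * R = 2 * 15/28 * 15/17 = 225/238
P + R = 15/28 + 15/17 = 675/476
F1 = 225/238 / 675/476 = 2/3

2/3


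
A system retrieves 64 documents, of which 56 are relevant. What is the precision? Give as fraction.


Precision = relevant_retrieved / total_retrieved
= 56 / 64
= 56 / (56 + 8)
= 7/8

7/8


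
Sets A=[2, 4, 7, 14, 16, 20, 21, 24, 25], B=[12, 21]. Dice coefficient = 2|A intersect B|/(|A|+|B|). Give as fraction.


A intersect B = [21]
|A intersect B| = 1
|A| = 9, |B| = 2
Dice = 2*1 / (9+2)
= 2 / 11 = 2/11

2/11


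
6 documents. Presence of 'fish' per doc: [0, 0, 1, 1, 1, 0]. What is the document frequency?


Checking each document for 'fish':
Doc 1: absent
Doc 2: absent
Doc 3: present
Doc 4: present
Doc 5: present
Doc 6: absent
df = sum of presences = 0 + 0 + 1 + 1 + 1 + 0 = 3

3


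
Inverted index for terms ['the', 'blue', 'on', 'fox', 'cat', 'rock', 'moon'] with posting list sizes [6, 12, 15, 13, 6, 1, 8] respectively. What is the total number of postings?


Summing posting list sizes:
'the': 6 postings
'blue': 12 postings
'on': 15 postings
'fox': 13 postings
'cat': 6 postings
'rock': 1 postings
'moon': 8 postings
Total = 6 + 12 + 15 + 13 + 6 + 1 + 8 = 61

61


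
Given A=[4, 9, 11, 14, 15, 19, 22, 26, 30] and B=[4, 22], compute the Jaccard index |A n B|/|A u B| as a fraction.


A intersect B = [4, 22]
|A intersect B| = 2
A union B = [4, 9, 11, 14, 15, 19, 22, 26, 30]
|A union B| = 9
Jaccard = 2/9 = 2/9

2/9


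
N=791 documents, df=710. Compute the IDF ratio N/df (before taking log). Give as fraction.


IDF ratio = N / df
= 791 / 710
= 791/710

791/710


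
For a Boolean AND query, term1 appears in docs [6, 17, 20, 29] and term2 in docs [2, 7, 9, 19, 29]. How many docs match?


Boolean AND: find intersection of posting lists
term1 docs: [6, 17, 20, 29]
term2 docs: [2, 7, 9, 19, 29]
Intersection: [29]
|intersection| = 1

1


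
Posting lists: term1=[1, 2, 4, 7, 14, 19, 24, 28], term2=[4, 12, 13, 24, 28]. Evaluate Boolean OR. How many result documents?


Boolean OR: find union of posting lists
term1 docs: [1, 2, 4, 7, 14, 19, 24, 28]
term2 docs: [4, 12, 13, 24, 28]
Union: [1, 2, 4, 7, 12, 13, 14, 19, 24, 28]
|union| = 10

10


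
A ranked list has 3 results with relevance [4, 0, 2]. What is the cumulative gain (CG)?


Cumulative Gain = sum of relevance scores
Position 1: rel=4, running sum=4
Position 2: rel=0, running sum=4
Position 3: rel=2, running sum=6
CG = 6

6


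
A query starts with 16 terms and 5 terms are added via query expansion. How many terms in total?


Original terms: 16
Expansion terms: 5
Total = 16 + 5 = 21

21


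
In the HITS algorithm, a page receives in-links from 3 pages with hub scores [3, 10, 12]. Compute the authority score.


Authority = sum of hub scores of in-linkers
In-link 1: hub score = 3
In-link 2: hub score = 10
In-link 3: hub score = 12
Authority = 3 + 10 + 12 = 25

25


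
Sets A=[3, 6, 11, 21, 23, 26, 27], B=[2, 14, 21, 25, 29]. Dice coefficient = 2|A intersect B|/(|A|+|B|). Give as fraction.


A intersect B = [21]
|A intersect B| = 1
|A| = 7, |B| = 5
Dice = 2*1 / (7+5)
= 2 / 12 = 1/6

1/6


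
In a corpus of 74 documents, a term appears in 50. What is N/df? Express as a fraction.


IDF ratio = N / df
= 74 / 50
= 37/25

37/25


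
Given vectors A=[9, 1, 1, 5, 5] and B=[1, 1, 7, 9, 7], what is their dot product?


Dot product = sum of element-wise products
A[0]*B[0] = 9*1 = 9
A[1]*B[1] = 1*1 = 1
A[2]*B[2] = 1*7 = 7
A[3]*B[3] = 5*9 = 45
A[4]*B[4] = 5*7 = 35
Sum = 9 + 1 + 7 + 45 + 35 = 97

97


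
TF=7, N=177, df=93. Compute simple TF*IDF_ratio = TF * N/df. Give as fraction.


TF * (N/df)
= 7 * (177/93)
= 7 * 59/31
= 413/31

413/31


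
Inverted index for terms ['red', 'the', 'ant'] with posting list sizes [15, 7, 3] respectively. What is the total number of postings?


Summing posting list sizes:
'red': 15 postings
'the': 7 postings
'ant': 3 postings
Total = 15 + 7 + 3 = 25

25


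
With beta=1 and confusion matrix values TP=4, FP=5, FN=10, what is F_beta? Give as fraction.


P = TP/(TP+FP) = 4/9 = 4/9
R = TP/(TP+FN) = 4/14 = 2/7
beta^2 = 1^2 = 1
(1 + beta^2) = 2
Numerator = (1+beta^2)*P*R = 16/63
Denominator = beta^2*P + R = 4/9 + 2/7 = 46/63
F_beta = 8/23

8/23


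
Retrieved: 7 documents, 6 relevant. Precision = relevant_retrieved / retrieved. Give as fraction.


Precision = relevant_retrieved / total_retrieved
= 6 / 7
= 6 / (6 + 1)
= 6/7

6/7


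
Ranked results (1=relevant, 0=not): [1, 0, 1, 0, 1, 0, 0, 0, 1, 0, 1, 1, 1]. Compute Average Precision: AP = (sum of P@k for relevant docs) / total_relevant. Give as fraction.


Computing P@k for each relevant position:
Position 1: relevant, P@1 = 1/1 = 1
Position 2: not relevant
Position 3: relevant, P@3 = 2/3 = 2/3
Position 4: not relevant
Position 5: relevant, P@5 = 3/5 = 3/5
Position 6: not relevant
Position 7: not relevant
Position 8: not relevant
Position 9: relevant, P@9 = 4/9 = 4/9
Position 10: not relevant
Position 11: relevant, P@11 = 5/11 = 5/11
Position 12: relevant, P@12 = 6/12 = 1/2
Position 13: relevant, P@13 = 7/13 = 7/13
Sum of P@k = 1 + 2/3 + 3/5 + 4/9 + 5/11 + 1/2 + 7/13 = 54107/12870
AP = 54107/12870 / 7 = 54107/90090

54107/90090


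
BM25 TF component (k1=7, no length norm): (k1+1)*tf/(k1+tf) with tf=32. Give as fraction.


BM25 TF component = (k1+1)*tf / (k1+tf)
k1 = 7, tf = 32
Numerator = (7+1)*32 = 256
Denominator = 7 + 32 = 39
= 256/39 = 256/39

256/39


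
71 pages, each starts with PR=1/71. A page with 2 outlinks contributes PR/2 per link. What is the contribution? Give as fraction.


Initial PR = 1/71 = 1/71
Outlinks = 2
Contribution per link = PR / outlinks
= 1/71 / 2
= 1/142

1/142


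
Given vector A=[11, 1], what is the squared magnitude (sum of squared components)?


|A|^2 = sum of squared components
A[0]^2 = 11^2 = 121
A[1]^2 = 1^2 = 1
Sum = 121 + 1 = 122

122


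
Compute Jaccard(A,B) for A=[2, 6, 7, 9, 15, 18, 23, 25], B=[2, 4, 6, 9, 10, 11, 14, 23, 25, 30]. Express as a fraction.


A intersect B = [2, 6, 9, 23, 25]
|A intersect B| = 5
A union B = [2, 4, 6, 7, 9, 10, 11, 14, 15, 18, 23, 25, 30]
|A union B| = 13
Jaccard = 5/13 = 5/13

5/13


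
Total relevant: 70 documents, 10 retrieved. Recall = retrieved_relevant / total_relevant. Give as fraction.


Recall = retrieved_relevant / total_relevant
= 10 / 70
= 10 / (10 + 60)
= 1/7

1/7


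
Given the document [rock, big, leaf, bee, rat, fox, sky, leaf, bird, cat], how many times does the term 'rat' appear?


Document has 10 words
Scanning for 'rat':
Found at positions: [4]
Count = 1

1


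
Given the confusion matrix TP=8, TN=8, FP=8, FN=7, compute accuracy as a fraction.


Accuracy = (TP + TN) / (TP + TN + FP + FN)
TP + TN = 8 + 8 = 16
Total = 8 + 8 + 8 + 7 = 31
Accuracy = 16 / 31 = 16/31

16/31


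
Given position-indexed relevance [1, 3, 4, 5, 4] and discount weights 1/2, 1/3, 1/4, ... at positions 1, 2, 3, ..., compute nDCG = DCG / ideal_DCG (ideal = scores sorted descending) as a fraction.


Position discount weights w_i = 1/(i+1) for i=1..5:
Weights = [1/2, 1/3, 1/4, 1/5, 1/6]
Actual relevance: [1, 3, 4, 5, 4]
DCG = 1/2 + 3/3 + 4/4 + 5/5 + 4/6 = 25/6
Ideal relevance (sorted desc): [5, 4, 4, 3, 1]
Ideal DCG = 5/2 + 4/3 + 4/4 + 3/5 + 1/6 = 28/5
nDCG = DCG / ideal_DCG = 25/6 / 28/5 = 125/168

125/168


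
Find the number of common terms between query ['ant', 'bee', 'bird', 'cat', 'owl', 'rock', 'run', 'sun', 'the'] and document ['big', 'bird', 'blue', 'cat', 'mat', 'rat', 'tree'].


Query terms: ['ant', 'bee', 'bird', 'cat', 'owl', 'rock', 'run', 'sun', 'the']
Document terms: ['big', 'bird', 'blue', 'cat', 'mat', 'rat', 'tree']
Common terms: ['bird', 'cat']
Overlap count = 2

2


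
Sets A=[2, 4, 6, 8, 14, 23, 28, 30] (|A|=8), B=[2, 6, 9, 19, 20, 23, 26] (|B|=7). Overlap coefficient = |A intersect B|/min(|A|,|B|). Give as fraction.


A intersect B = [2, 6, 23]
|A intersect B| = 3
min(|A|, |B|) = min(8, 7) = 7
Overlap = 3 / 7 = 3/7

3/7


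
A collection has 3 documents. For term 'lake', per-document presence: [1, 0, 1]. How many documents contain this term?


Checking each document for 'lake':
Doc 1: present
Doc 2: absent
Doc 3: present
df = sum of presences = 1 + 0 + 1 = 2

2


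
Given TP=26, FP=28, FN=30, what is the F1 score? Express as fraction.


F1 = 2 * P * R / (P + R)
P = TP/(TP+FP) = 26/54 = 13/27
R = TP/(TP+FN) = 26/56 = 13/28
2 * P * R = 2 * 13/27 * 13/28 = 169/378
P + R = 13/27 + 13/28 = 715/756
F1 = 169/378 / 715/756 = 26/55

26/55


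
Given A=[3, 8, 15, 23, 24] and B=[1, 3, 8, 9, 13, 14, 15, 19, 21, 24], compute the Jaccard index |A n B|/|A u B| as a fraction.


A intersect B = [3, 8, 15, 24]
|A intersect B| = 4
A union B = [1, 3, 8, 9, 13, 14, 15, 19, 21, 23, 24]
|A union B| = 11
Jaccard = 4/11 = 4/11

4/11


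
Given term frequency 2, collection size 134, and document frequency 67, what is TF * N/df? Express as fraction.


TF * (N/df)
= 2 * (134/67)
= 2 * 2
= 4

4


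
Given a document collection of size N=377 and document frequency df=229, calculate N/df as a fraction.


IDF ratio = N / df
= 377 / 229
= 377/229

377/229
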